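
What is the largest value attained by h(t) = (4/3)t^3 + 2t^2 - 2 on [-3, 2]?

50/3

The derivative is 4t^2 + 4t, which vanishes at t = -1 and t = 0.
Compare values at every candidate in [-3, 2]: h(-3) = -20; h(-1) = -4/3; h(0) = -2; h(2) = 50/3.
So the maximum is h(2) = 50/3.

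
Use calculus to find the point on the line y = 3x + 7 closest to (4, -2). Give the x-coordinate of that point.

Minimize D(x)^2 = (x - 4)^2 + (3x + 9)^2.
d/dx[D^2] = 2(x - 4) + 2·3·(3x + 9) = 0 ⇒ x = -23/10.
Then y = 1/10 and the distance is √(441/10) ≈ 6.6408.

-23/10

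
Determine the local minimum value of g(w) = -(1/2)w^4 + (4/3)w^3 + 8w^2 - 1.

-1

Critical points: g'(w) = -2w^3 + 4w^2 + 16w vanishes at w = -2, 0, 4.
Since g''(w) = -6w^2 + 8w + 16, we get g''(-2) = -24 < 0 ⇒ local maximum; g''(0) = 16 > 0 ⇒ local minimum; g''(4) = -48 < 0 ⇒ local maximum.
Thus g has its local minimum at w = 0, with value -1.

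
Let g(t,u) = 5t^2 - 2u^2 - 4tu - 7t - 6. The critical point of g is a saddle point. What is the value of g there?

∂g/∂t = 10t - 4u - 7 = 0 and ∂g/∂u = -4t - 4u = 0, so (t, u) = (1/2, -1/2).
The Hessian has g_{tt} = 10, g_{uu} = -4, g_{tu} = -4, giving D = -56 < 0, so the point is a saddle point.
g(1/2, -1/2) = -31/4.

-31/4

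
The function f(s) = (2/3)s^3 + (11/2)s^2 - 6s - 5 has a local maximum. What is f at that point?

85

f'(s) = 2s^2 + 11s - 6 = 0 at s = -6, 1/2.
Since f''(s) = 4s + 11, we get f''(-6) = -13 < 0 ⇒ local maximum; f''(1/2) = 13 > 0 ⇒ local minimum.
So the local maximum value is f(-6) = 85.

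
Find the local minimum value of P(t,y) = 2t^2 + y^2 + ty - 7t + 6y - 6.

∂P/∂t = 4t + y - 7 = 0 and ∂P/∂y = t + 2y + 6 = 0, so (t, y) = (20/7, -31/7).
The Hessian has P_{tt} = 4, P_{yy} = 2, P_{ty} = 1, giving D = 7 > 0 with P_{tt} > 0, so the point is a local minimum.
P(20/7, -31/7) = -205/7.

-205/7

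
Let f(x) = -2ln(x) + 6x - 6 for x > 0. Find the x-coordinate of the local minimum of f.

f'(x) = -2/x + 6 = 0 gives x = 1/3.
f''(x) = 2/x², which is positive for x > 0, so this is a local minimum.
f(1/3) = -2·ln(1/3) + 2 - 6 ≈ -1.8028.

1/3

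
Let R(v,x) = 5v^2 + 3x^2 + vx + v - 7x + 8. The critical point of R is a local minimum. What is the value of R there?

217/59

∂R/∂v = 10v + x + 1 = 0 and ∂R/∂x = v + 6x - 7 = 0, so (v, x) = (-13/59, 71/59).
The Hessian has R_{vv} = 10, R_{xx} = 6, R_{vx} = 1, giving D = 59 > 0 with R_{vv} > 0, so the point is a local minimum.
R(-13/59, 71/59) = 217/59.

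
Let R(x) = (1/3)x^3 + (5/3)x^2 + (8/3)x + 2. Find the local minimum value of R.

R'(x) = x^2 + (10/3)x + 8/3. Setting R'(x) = 0 gives x ∈ {-2, -4/3}.
Second-derivative test with R''(x) = 2x + 10/3: R''(-2) = -2/3 < 0 ⇒ local maximum; R''(-4/3) = 2/3 > 0 ⇒ local minimum.
So the local minimum value is R(-4/3) = 50/81.

50/81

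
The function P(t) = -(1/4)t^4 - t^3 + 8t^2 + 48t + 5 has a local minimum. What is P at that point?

-241/4

Critical points: P'(t) = -t^3 - 3t^2 + 16t + 48 vanishes at t = -4, -3, 4.
P''(t) = -3t^2 - 6t + 16. P''(-4) = -8 < 0 ⇒ local maximum; P''(-3) = 7 > 0 ⇒ local minimum; P''(4) = -56 < 0 ⇒ local maximum.
So the local minimum value is P(-3) = -241/4.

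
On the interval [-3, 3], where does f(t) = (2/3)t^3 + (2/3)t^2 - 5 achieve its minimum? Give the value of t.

The derivative is 2t^2 + (4/3)t, which vanishes at t = -2/3 and t = 0.
Evaluating at the critical points and endpoints: f(-3) = -17,  f(-2/3) = -397/81,  f(0) = -5,  f(3) = 19.
The minimum over the interval is -17, attained at t = -3.

-3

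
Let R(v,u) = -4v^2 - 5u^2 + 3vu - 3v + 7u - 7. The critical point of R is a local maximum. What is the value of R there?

∂R/∂v = -8v + 3u - 3 = 0 and ∂R/∂u = 3v - 10u + 7 = 0, so (v, u) = (-9/71, 47/71).
The Hessian has R_{vv} = -8, R_{uu} = -10, R_{vu} = 3, giving D = 71 > 0 with R_{vv} < 0, so the point is a local maximum.
R(-9/71, 47/71) = -319/71.

-319/71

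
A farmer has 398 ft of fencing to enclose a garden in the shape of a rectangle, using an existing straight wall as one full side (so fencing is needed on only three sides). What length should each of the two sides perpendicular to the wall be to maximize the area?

Let the sides perpendicular to the wall have length x and the parallel side y, so 2x + y = 398 and the area is A = xy = x(398 − 2x).
A'(x) = 398 − 4x = 0 gives x = 199/2, and A''(x) = −4 < 0 confirms a maximum.
Then y = 398 − 2·199/2 = 199 and A = 39601/2.

199/2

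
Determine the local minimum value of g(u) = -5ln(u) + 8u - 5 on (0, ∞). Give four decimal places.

g'(u) = -5/u + 8 = 0 gives u = 5/8.
g''(u) = 5/u², which is positive for u > 0, so this is a local minimum.
g(5/8) = -5·ln(5/8) + 5 - 5 ≈ 2.3500.

2.3500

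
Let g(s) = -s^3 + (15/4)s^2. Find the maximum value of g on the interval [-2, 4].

g'(s) = -3s^2 + (15/2)s, which vanishes at s = 0 and s = 5/2.
Evaluating at the critical points and endpoints: g(-2) = 23,  g(0) = 0,  g(5/2) = 125/16,  g(4) = -4.
So the maximum is g(-2) = 23.

23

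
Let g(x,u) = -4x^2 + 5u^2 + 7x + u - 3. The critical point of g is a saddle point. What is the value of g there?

1/80

∂g/∂x = -8x + 7 = 0 and ∂g/∂u = 10u + 1 = 0, so (x, u) = (7/8, -1/10).
The Hessian has g_{xx} = -8, g_{uu} = 10, g_{xu} = 0, giving D = -80 < 0, so the point is a saddle point.
g(7/8, -1/10) = 1/80.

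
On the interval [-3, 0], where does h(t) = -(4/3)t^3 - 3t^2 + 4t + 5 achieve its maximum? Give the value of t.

0

h'(t) = -4t^2 - 6t + 4, whose only zero in [-3, 0] is t = -2.
Compare values at every candidate in [-3, 0]: h(-3) = 2, h(-2) = -13/3, h(0) = 5.
Hence the absolute maximum is 5 at t = 0.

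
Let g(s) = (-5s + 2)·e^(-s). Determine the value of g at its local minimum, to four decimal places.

By the product rule, g'(s) = (5s - 7)·e^(-s). Since e^(-s) > 0, the only critical point is s = 7/5.
g''(7/5) has the same sign as 5 > 0, so this is a local minimum.
g(7/5) = (-5)·e^(-7/5) ≈ -1.2330.

-1.2330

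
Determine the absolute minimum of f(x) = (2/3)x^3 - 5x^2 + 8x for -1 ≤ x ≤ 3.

f'(x) = 2x^2 - 10x + 8, whose only zero in [-1, 3] is x = 1.
Compare values at every candidate in [-1, 3]: f(-1) = -41/3,  f(1) = 11/3,  f(3) = -3.
The minimum over the interval is -41/3, attained at x = -1.

-41/3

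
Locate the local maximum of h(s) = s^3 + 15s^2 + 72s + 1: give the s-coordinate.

h'(s) = 3s^2 + 30s + 72 = 0 at s = -6, -4.
Since h''(s) = 6s + 30, we get h''(-6) = -6 < 0 ⇒ local maximum; h''(-4) = 6 > 0 ⇒ local minimum.
The local maximum is h(-6) = -107.

-6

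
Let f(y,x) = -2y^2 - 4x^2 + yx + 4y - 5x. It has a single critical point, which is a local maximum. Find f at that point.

94/31

∂f/∂y = -4y + x + 4 = 0 and ∂f/∂x = y - 8x - 5 = 0, so (y, x) = (27/31, -16/31).
The Hessian has f_{yy} = -4, f_{xx} = -8, f_{yx} = 1, giving D = 31 > 0 with f_{yy} < 0, so the point is a local maximum.
f(27/31, -16/31) = 94/31.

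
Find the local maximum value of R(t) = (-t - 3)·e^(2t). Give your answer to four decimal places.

By the product rule, R'(t) = (-2t - 7)·e^(2t). Since e^(2t) > 0, the only critical point is t = -7/2.
R''(-7/2) has the same sign as -2 < 0, so this is a local maximum.
R(-7/2) = (1/2)·e^(-7) ≈ 0.0005.

0.0005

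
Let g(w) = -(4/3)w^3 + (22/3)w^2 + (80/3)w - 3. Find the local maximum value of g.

g'(w) = -4w^2 + (44/3)w + 80/3 = 0 at w = -4/3, 5.
Second-derivative test with g''(w) = -8w + 44/3: g''(-4/3) = 76/3 > 0 ⇒ local minimum; g''(5) = -76/3 < 0 ⇒ local maximum.
The local maximum is g(5) = 147.

147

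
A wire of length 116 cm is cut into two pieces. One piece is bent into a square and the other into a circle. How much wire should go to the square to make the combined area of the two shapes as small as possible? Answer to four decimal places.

Let x be the length used for the square. Square side x/4; circle radius (116−x)/(2π).
A(x) = (x/4)² + π·((116−x)/(2π))² = x²/16 + (116−x)²/(4π) for 0 ≤ x ≤ 116. A'(x) = x/8 − (116−x)/(2π) = 0 gives x = 4·116/(π+4) ≈ 64.9715.
A'' = 1/8 + 1/(2π) > 0, so this gives the minimum combined area; x ≈ 64.9715 cm to the square.

64.9715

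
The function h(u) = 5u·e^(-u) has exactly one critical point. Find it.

1

h'(u) = 5·e^(-u) + (5u)·(-1)·e^(-u) = (-5u + 5)·e^(-u). Since e^(-u) > 0, the only critical point is u = 1.
h''(1) has the same sign as -5 < 0, so this is a local maximum.
h(1) = (5)·e^(-1) ≈ 1.8394.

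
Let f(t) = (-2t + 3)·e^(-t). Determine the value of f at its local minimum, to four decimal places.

f'(t) = (-2)·e^(-t) + (-2t + 3)·(-1)·e^(-t) = (2t - 5)·e^(-t). Since e^(-t) > 0, the only critical point is t = 5/2.
f''(5/2) has the same sign as 2 > 0, so this is a local minimum.
f(5/2) = (-2)·e^(-5/2) ≈ -0.1642.

-0.1642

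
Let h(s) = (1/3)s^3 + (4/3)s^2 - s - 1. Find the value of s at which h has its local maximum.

-3

h'(s) = s^2 + (8/3)s - 1 = 0 at s = -3, 1/3.
h''(s) = 2s + 8/3. h''(-3) = -10/3 < 0 ⇒ local maximum; h''(1/3) = 10/3 > 0 ⇒ local minimum.
The local maximum is h(-3) = 5.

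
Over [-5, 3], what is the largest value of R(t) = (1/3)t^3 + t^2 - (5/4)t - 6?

33/4

The derivative is t^2 + 2t - 5/4, which vanishes at t = -5/2 and t = 1/2.
Candidates: R(-5) = -197/12, R(-5/2) = -11/6, R(1/2) = -19/3, R(3) = 33/4.
So the maximum is R(3) = 33/4.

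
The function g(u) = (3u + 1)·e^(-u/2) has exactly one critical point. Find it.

Differentiating with the product rule gives g'(u) = (-(3/2)u + 5/2)·e^(-u/2). Since e^(-u/2) > 0, the only critical point is u = 5/3.
g''(5/3) has the same sign as -3/2 < 0, so this is a local maximum.
g(5/3) = (6)·e^(-5/6) ≈ 2.6076.

5/3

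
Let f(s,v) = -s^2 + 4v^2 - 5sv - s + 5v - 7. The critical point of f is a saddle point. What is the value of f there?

-333/41

∂f/∂s = -2s - 5v - 1 = 0 and ∂f/∂v = -5s + 8v + 5 = 0, so (s, v) = (17/41, -15/41).
The Hessian has f_{ss} = -2, f_{vv} = 8, f_{sv} = -5, giving D = -41 < 0, so the point is a saddle point.
f(17/41, -15/41) = -333/41.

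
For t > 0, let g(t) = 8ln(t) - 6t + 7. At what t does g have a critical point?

g'(t) = 8/t − 6 = 0 gives t = 4/3.
g''(t) = -8/t², which is negative for t > 0, so this is a local maximum.
g(4/3) = 8·ln(4/3) - 8 + 7 ≈ 1.3015.

4/3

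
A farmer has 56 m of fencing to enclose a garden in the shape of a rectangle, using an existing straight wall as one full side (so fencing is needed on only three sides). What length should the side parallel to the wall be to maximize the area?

28

Let the sides perpendicular to the wall have length x and the parallel side y, so 2x + y = 56 and the area is A = xy = x(56 − 2x).
A'(x) = 56 − 4x = 0 gives x = 14, and A''(x) = −4 < 0 confirms a maximum.
Then y = 56 − 2·14 = 28 and A = 392.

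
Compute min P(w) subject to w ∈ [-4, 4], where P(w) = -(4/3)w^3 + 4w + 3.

-199/3

P'(w) = -4w^2 + 4, which vanishes at w = -1 and w = 1.
Evaluating at the critical points and endpoints: P(-4) = 217/3; P(-1) = 1/3; P(1) = 17/3; P(4) = -199/3.
The minimum over the interval is -199/3, attained at w = 4.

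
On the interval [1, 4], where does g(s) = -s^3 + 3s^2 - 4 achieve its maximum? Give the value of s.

2

g'(s) = -3s^2 + 6s, whose only zero in [1, 4] is s = 2.
Evaluating at the critical points and endpoints: g(1) = -2, g(2) = 0, g(4) = -20.
The maximum over the interval is 0, attained at s = 2.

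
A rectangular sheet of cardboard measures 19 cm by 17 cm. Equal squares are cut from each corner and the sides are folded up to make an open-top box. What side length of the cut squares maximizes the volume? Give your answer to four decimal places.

With cut size x, the volume is V(x) = x(19 − 2x)(17 − 2x) for 0 < x < 8.5.
V'(x) = 12x^2 − 144x + 323. Setting V'(x) = 0 gives x ≈ 2.9861 (the root in (0, 8.5)).
V''(x) = 24x − 144 is negative there, so this is the maximum; V ≈ 429.0069.

2.9861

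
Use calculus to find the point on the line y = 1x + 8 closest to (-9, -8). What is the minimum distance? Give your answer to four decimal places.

Minimize D(x)^2 = (x + 9)^2 + (x + 16)^2.
d/dx[D^2] = 2(x + 9) + 2·1·(x + 16) = 0 ⇒ x = -25/2.
Then y = -9/2 and the distance is √(49/2) ≈ 4.9497.

4.9497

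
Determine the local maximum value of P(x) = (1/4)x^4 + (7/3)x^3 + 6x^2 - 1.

P'(x) = x^3 + 7x^2 + 12x = 0 at x = -4, -3, 0.
Second-derivative test with P''(x) = 3x^2 + 14x + 12: P''(-4) = 4 > 0 ⇒ local minimum; P''(-3) = -3 < 0 ⇒ local maximum; P''(0) = 12 > 0 ⇒ local minimum.
The local maximum is P(-3) = 41/4.

41/4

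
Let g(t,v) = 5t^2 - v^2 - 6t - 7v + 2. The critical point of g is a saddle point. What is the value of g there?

249/20

∂g/∂t = 10t - 6 = 0 and ∂g/∂v = -2v - 7 = 0, so (t, v) = (3/5, -7/2).
The Hessian has g_{tt} = 10, g_{vv} = -2, g_{tv} = 0, giving D = -20 < 0, so the point is a saddle point.
g(3/5, -7/2) = 249/20.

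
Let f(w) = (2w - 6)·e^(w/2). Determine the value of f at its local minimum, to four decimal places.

-6.5949

Differentiating with the product rule gives f'(w) = (w - 1)·e^(w/2). Since e^(w/2) > 0, the only critical point is w = 1.
f''(1) has the same sign as 1 > 0, so this is a local minimum.
f(1) = (-4)·e^(1/2) ≈ -6.5949.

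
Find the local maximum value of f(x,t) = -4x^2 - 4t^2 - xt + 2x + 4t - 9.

∂f/∂x = -8x - t + 2 = 0 and ∂f/∂t = -x - 8t + 4 = 0, so (x, t) = (4/21, 10/21).
The Hessian has f_{xx} = -8, f_{tt} = -8, f_{xt} = -1, giving D = 63 > 0 with f_{xx} < 0, so the point is a local maximum.
f(4/21, 10/21) = -55/7.

-55/7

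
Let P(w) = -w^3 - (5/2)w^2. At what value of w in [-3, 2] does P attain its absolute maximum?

P'(w) = -3w^2 - 5w, which vanishes at w = -5/3 and w = 0.
Candidates: P(-3) = 9/2, P(-5/3) = -125/54, P(0) = 0, P(2) = -18.
The maximum over the interval is 9/2, attained at w = -3.

-3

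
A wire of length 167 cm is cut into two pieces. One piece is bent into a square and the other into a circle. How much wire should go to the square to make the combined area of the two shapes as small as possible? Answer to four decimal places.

93.5366

Let x be the length used for the square. Square side x/4; circle radius (167−x)/(2π).
A(x) = (x/4)² + π·((167−x)/(2π))² = x²/16 + (167−x)²/(4π) for 0 ≤ x ≤ 167. A'(x) = x/8 − (167−x)/(2π) = 0 gives x = 4·167/(π+4) ≈ 93.5366.
A'' = 1/8 + 1/(2π) > 0, so this gives the minimum combined area; x ≈ 93.5366 cm to the square.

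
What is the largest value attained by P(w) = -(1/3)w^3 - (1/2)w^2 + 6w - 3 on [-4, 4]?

13/3

P'(w) = -w^2 - w + 6, which vanishes at w = -3 and w = 2.
Evaluating at the critical points and endpoints: P(-4) = -41/3, P(-3) = -33/2, P(2) = 13/3, P(4) = -25/3.
So the maximum is P(2) = 13/3.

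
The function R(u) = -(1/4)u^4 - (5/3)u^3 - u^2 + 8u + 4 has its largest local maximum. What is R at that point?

109/12

R'(u) = -u^3 - 5u^2 - 2u + 8 = 0 at u = -4, -2, 1.
Second-derivative test with R''(u) = -3u^2 - 10u - 2: R''(-4) = -10 < 0 ⇒ local maximum; R''(-2) = 6 > 0 ⇒ local minimum; R''(1) = -15 < 0 ⇒ local maximum.
The largest local maximum is R(1) = 109/12.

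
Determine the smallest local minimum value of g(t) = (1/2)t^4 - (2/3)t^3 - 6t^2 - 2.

g'(t) = 2t^3 - 2t^2 - 12t. Setting g'(t) = 0 gives t ∈ {-2, 0, 3}.
Since g''(t) = 6t^2 - 4t - 12, we get g''(-2) = 20 > 0 ⇒ local minimum; g''(0) = -12 < 0 ⇒ local maximum; g''(3) = 30 > 0 ⇒ local minimum.
Thus g has its smallest local minimum at t = 3, with value -67/2.

-67/2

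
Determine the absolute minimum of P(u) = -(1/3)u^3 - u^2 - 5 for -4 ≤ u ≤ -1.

The derivative is -u^2 - 2u, whose only zero in [-4, -1] is u = -2.
Evaluating at the critical points and endpoints: P(-4) = 1/3; P(-2) = -19/3; P(-1) = -17/3.
So the minimum is P(-2) = -19/3.

-19/3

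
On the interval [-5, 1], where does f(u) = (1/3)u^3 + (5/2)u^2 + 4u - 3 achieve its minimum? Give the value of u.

f'(u) = u^2 + 5u + 4, which vanishes at u = -4 and u = -1.
Evaluating at the critical points and endpoints: f(-5) = -13/6, f(-4) = -1/3, f(-1) = -29/6, f(1) = 23/6.
So the minimum is f(-1) = -29/6.

-1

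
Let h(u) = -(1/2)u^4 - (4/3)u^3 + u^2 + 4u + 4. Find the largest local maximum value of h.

43/6

Critical points: h'(u) = -2u^3 - 4u^2 + 2u + 4 vanishes at u = -2, -1, 1.
Since h''(u) = -6u^2 - 8u + 2, we get h''(-2) = -6 < 0 ⇒ local maximum; h''(-1) = 4 > 0 ⇒ local minimum; h''(1) = -12 < 0 ⇒ local maximum.
Thus h has its largest local maximum at u = 1, with value 43/6.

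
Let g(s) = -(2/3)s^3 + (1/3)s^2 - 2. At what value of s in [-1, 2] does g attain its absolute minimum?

2

Differentiating, g'(s) = -2s^2 + (2/3)s; which vanishes at s = 0 and s = 1/3.
Compare values at every candidate in [-1, 2]: g(-1) = -1,  g(0) = -2,  g(1/3) = -161/81,  g(2) = -6.
The minimum over the interval is -6, attained at s = 2.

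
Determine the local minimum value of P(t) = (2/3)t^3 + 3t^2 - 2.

-2

P'(t) = 2t^2 + 6t = 0 at t = -3, 0.
Since P''(t) = 4t + 6, we get P''(-3) = -6 < 0 ⇒ local maximum; P''(0) = 6 > 0 ⇒ local minimum.
The local minimum is P(0) = -2.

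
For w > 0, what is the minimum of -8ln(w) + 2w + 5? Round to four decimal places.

1.9096

g'(w) = -8/w + 2 = 0 gives w = 4.
g''(w) = 8/w², which is positive for w > 0, so this is a local minimum.
g(4) = -8·ln(4) + 8 + 5 ≈ 1.9096.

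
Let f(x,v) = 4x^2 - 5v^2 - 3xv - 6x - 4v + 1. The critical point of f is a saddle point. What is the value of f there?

∂f/∂x = 8x - 3v - 6 = 0 and ∂f/∂v = -3x - 10v - 4 = 0, so (x, v) = (48/89, -50/89).
The Hessian has f_{xx} = 8, f_{vv} = -10, f_{xv} = -3, giving D = -89 < 0, so the point is a saddle point.
f(48/89, -50/89) = 45/89.

45/89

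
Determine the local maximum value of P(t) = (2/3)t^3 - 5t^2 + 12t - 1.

25/3

Critical points: P'(t) = 2t^2 - 10t + 12 vanishes at t = 2, 3.
Since P''(t) = 4t - 10, we get P''(2) = -2 < 0 ⇒ local maximum; P''(3) = 2 > 0 ⇒ local minimum.
The local maximum is P(2) = 25/3.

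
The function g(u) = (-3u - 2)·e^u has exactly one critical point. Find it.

-5/3

Differentiating with the product rule gives g'(u) = (-3u - 5)·e^u. Since e^u > 0, the only critical point is u = -5/3.
g''(-5/3) has the same sign as -3 < 0, so this is a local maximum.
g(-5/3) = (3)·e^(-5/3) ≈ 0.5666.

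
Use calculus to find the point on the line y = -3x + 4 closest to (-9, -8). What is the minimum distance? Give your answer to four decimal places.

12.3329

Minimize D(x)^2 = (x + 9)^2 + (-3x + 12)^2.
d/dx[D^2] = 2(x + 9) + 2·(-3)·(-3x + 12) = 0 ⇒ x = 27/10.
Then y = -41/10 and the distance is √(1521/10) ≈ 12.3329.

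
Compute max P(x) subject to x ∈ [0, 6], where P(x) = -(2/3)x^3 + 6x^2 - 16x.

0

Differentiating, P'(x) = -2x^2 + 12x - 16; which vanishes at x = 2 and x = 4.
Evaluating at the critical points and endpoints: P(0) = 0, P(2) = -40/3, P(4) = -32/3, P(6) = -24.
Hence the absolute maximum is 0 at x = 0.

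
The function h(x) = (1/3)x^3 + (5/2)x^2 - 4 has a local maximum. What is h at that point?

h'(x) = x^2 + 5x = 0 at x = -5, 0.
Since h''(x) = 2x + 5, we get h''(-5) = -5 < 0 ⇒ local maximum; h''(0) = 5 > 0 ⇒ local minimum.
So the local maximum value is h(-5) = 101/6.

101/6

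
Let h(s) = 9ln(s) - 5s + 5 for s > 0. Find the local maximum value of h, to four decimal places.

1.2901

h'(s) = 9/s − 5 = 0 gives s = 9/5.
h''(s) = -9/s², which is negative for s > 0, so this is a local maximum.
h(9/5) = 9·ln(9/5) - 9 + 5 ≈ 1.2901.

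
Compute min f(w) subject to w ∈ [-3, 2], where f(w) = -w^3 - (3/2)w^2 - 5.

The derivative is -3w^2 - 3w, which vanishes at w = -1 and w = 0.
Candidates: f(-3) = 17/2, f(-1) = -11/2, f(0) = -5, f(2) = -19.
Hence the absolute minimum is -19 at w = 2.

-19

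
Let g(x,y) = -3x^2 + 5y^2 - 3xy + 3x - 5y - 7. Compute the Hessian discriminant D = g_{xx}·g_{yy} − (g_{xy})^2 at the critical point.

∂g/∂x = -6x - 3y + 3 = 0 and ∂g/∂y = -3x + 10y - 5 = 0, so (x, y) = (5/23, 13/23).
The Hessian has g_{xx} = -6, g_{yy} = 10, g_{xy} = -3, giving D = -69 < 0, so the point is a saddle point.
D = (-6)·(10) − (-3)^2 = -69.

-69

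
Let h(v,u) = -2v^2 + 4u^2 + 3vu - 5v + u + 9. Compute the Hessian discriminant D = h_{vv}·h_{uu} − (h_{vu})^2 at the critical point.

-41

∂h/∂v = -4v + 3u - 5 = 0 and ∂h/∂u = 3v + 8u + 1 = 0, so (v, u) = (-43/41, 11/41).
The Hessian has h_{vv} = -4, h_{uu} = 8, h_{vu} = 3, giving D = -41 < 0, so the point is a saddle point.
D = (-4)·(8) − (3)^2 = -41.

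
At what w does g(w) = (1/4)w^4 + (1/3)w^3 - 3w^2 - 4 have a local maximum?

0

g'(w) = w^3 + w^2 - 6w. Setting g'(w) = 0 gives w ∈ {-3, 0, 2}.
Since g''(w) = 3w^2 + 2w - 6, we get g''(-3) = 15 > 0 ⇒ local minimum; g''(0) = -6 < 0 ⇒ local maximum; g''(2) = 10 > 0 ⇒ local minimum.
So the local maximum value is g(0) = -4.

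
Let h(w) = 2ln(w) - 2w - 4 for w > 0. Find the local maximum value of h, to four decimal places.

-6.0000

h'(w) = 2/w − 2 = 0 gives w = 1.
h''(w) = -2/w², which is negative for w > 0, so this is a local maximum.
h(1) = 2·ln(1) - 2 - 4 ≈ -6.0000.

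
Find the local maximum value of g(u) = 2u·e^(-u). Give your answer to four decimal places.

0.7358

g'(u) = 2·e^(-u) + (2u)·(-1)·e^(-u) = (-2u + 2)·e^(-u). Since e^(-u) > 0, the only critical point is u = 1.
g''(1) has the same sign as -2 < 0, so this is a local maximum.
g(1) = (2)·e^(-1) ≈ 0.7358.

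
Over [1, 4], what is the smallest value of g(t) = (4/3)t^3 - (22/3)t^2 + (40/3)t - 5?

Differentiating, g'(t) = 4t^2 - (44/3)t + 40/3; which vanishes at t = 5/3 and t = 2.
Candidates: g(1) = 7/3,  g(5/3) = 245/81,  g(2) = 3,  g(4) = 49/3.
So the minimum is g(1) = 7/3.

7/3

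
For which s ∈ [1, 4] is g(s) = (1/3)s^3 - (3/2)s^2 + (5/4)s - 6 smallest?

5/2

Differentiating, g'(s) = s^2 - 3s + 5/4; whose only zero in [1, 4] is s = 5/2.
Candidates: g(1) = -71/12; g(5/2) = -169/24; g(4) = -11/3.
The minimum over the interval is -169/24, attained at s = 5/2.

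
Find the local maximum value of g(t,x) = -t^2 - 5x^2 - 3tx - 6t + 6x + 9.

∂g/∂t = -2t - 3x - 6 = 0 and ∂g/∂x = -3t - 10x + 6 = 0, so (t, x) = (-78/11, 30/11).
The Hessian has g_{tt} = -2, g_{xx} = -10, g_{tx} = -3, giving D = 11 > 0 with g_{tt} < 0, so the point is a local maximum.
g(-78/11, 30/11) = 423/11.

423/11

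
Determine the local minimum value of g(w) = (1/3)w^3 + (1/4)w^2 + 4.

4

g'(w) = w^2 + (1/2)w = 0 at w = -1/2, 0.
Second-derivative test with g''(w) = 2w + 1/2: g''(-1/2) = -1/2 < 0 ⇒ local maximum; g''(0) = 1/2 > 0 ⇒ local minimum.
Thus g has its local minimum at w = 0, with value 4.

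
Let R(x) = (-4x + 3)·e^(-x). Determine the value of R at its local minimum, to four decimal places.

-0.6951

R'(x) = (-4)·e^(-x) + (-4x + 3)·(-1)·e^(-x) = (4x - 7)·e^(-x). Since e^(-x) > 0, the only critical point is x = 7/4.
R''(7/4) has the same sign as 4 > 0, so this is a local minimum.
R(7/4) = (-4)·e^(-7/4) ≈ -0.6951.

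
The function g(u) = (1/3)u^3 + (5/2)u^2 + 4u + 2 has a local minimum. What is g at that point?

g'(u) = u^2 + 5u + 4 = 0 at u = -4, -1.
g''(u) = 2u + 5. g''(-4) = -3 < 0 ⇒ local maximum; g''(-1) = 3 > 0 ⇒ local minimum.
So the local minimum value is g(-1) = 1/6.

1/6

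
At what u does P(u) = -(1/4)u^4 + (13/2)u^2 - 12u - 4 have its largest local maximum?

P'(u) = -u^3 + 13u - 12. Setting P'(u) = 0 gives u ∈ {-4, 1, 3}.
Second-derivative test with P''(u) = -3u^2 + 13: P''(-4) = -35 < 0 ⇒ local maximum; P''(1) = 10 > 0 ⇒ local minimum; P''(3) = -14 < 0 ⇒ local maximum.
Thus P has its largest local maximum at u = -4, with value 84.

-4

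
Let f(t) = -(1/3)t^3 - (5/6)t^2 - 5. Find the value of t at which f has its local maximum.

Critical points: f'(t) = -t^2 - (5/3)t vanishes at t = -5/3, 0.
Since f''(t) = -2t - 5/3, we get f''(-5/3) = 5/3 > 0 ⇒ local minimum; f''(0) = -5/3 < 0 ⇒ local maximum.
The local maximum is f(0) = -5.

0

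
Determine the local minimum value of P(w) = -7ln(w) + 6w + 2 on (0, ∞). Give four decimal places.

P'(w) = -7/w + 6 = 0 gives w = 7/6.
P''(w) = 7/w², which is positive for w > 0, so this is a local minimum.
P(7/6) = -7·ln(7/6) + 7 + 2 ≈ 7.9209.

7.9209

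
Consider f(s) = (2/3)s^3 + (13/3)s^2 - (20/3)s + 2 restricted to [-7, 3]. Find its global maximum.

181/3

The derivative is 2s^2 + (26/3)s - 20/3, which vanishes at s = -5 and s = 2/3.
Evaluating at the critical points and endpoints: f(-7) = 97/3,  f(-5) = 181/3,  f(2/3) = -26/81,  f(3) = 39.
Hence the absolute maximum is 181/3 at s = -5.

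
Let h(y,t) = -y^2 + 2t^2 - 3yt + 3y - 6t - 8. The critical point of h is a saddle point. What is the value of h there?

∂h/∂y = -2y - 3t + 3 = 0 and ∂h/∂t = -3y + 4t - 6 = 0, so (y, t) = (-6/17, 21/17).
The Hessian has h_{yy} = -2, h_{tt} = 4, h_{yt} = -3, giving D = -17 < 0, so the point is a saddle point.
h(-6/17, 21/17) = -208/17.

-208/17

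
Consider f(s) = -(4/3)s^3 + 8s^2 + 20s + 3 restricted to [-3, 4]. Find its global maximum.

Differentiating, f'(s) = -4s^2 + 16s + 20; whose only zero in [-3, 4] is s = -1.
Evaluating at the critical points and endpoints: f(-3) = 51,  f(-1) = -23/3,  f(4) = 377/3.
Hence the absolute maximum is 377/3 at s = 4.

377/3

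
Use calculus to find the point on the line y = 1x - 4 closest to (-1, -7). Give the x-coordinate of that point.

Minimize D(x)^2 = (x + 1)^2 + (x + 3)^2.
d/dx[D^2] = 2(x + 1) + 2·1·(x + 3) = 0 ⇒ x = -2.
Then y = -6 and the distance is √(2) ≈ 1.4142.

-2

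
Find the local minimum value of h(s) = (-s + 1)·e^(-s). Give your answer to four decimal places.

By the product rule, h'(s) = (s - 2)·e^(-s). Since e^(-s) > 0, the only critical point is s = 2.
h''(2) has the same sign as 1 > 0, so this is a local minimum.
h(2) = (-1)·e^(-2) ≈ -0.1353.

-0.1353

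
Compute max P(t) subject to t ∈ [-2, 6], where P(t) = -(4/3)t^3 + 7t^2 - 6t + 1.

155/3

Differentiating, P'(t) = -4t^2 + 14t - 6; which vanishes at t = 1/2 and t = 3.
Candidates: P(-2) = 155/3,  P(1/2) = -5/12,  P(3) = 10,  P(6) = -71.
The maximum over the interval is 155/3, attained at t = -2.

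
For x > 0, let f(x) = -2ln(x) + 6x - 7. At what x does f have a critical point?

f'(x) = -2/x + 6 = 0 gives x = 1/3.
f''(x) = 2/x², which is positive for x > 0, so this is a local minimum.
f(1/3) = -2·ln(1/3) + 2 - 7 ≈ -2.8028.

1/3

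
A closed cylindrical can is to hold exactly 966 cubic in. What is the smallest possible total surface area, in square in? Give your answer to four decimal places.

540.9610

With radius r and height h, πr²h = 966 so h = 966/(πr²), and S(r) = 2πr² + 2πrh = 2πr² + 2·966/r.
S'(r) = 4πr − 2·966/r² = 0 ⇒ r³ = 966/(2π), so r ≈ 5.3571 and h = 2r ≈ 10.7143.
S''(r) = 4π + 4·966/r³ > 0, so this is the minimum; S ≈ 540.9610.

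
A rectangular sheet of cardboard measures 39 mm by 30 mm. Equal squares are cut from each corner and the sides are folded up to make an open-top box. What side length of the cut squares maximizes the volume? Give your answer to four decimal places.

5.6051

With cut size x, the volume is V(x) = x(39 − 2x)(30 − 2x) for 0 < x < 15.
V'(x) = 12x^2 − 276x + 1170. Setting V'(x) = 0 gives x ≈ 5.6051 (the root in (0, 15)).
V''(x) = 24x − 276 is negative there, so this is the maximum; V ≈ 2926.7858.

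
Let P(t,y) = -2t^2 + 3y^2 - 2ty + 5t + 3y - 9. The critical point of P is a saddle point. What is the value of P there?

-165/28

∂P/∂t = -4t - 2y + 5 = 0 and ∂P/∂y = -2t + 6y + 3 = 0, so (t, y) = (9/7, -1/14).
The Hessian has P_{tt} = -4, P_{yy} = 6, P_{ty} = -2, giving D = -28 < 0, so the point is a saddle point.
P(9/7, -1/14) = -165/28.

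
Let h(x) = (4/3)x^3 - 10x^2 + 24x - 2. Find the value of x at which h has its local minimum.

3

Critical points: h'(x) = 4x^2 - 20x + 24 vanishes at x = 2, 3.
h''(x) = 8x - 20. h''(2) = -4 < 0 ⇒ local maximum; h''(3) = 4 > 0 ⇒ local minimum.
The local minimum is h(3) = 16.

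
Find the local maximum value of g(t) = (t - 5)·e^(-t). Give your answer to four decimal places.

0.0025

g'(t) = 1·e^(-t) + (t - 5)·(-1)·e^(-t) = (-t + 6)·e^(-t). Since e^(-t) > 0, the only critical point is t = 6.
g''(6) has the same sign as -1 < 0, so this is a local maximum.
g(6) = (1)·e^(-6) ≈ 0.0025.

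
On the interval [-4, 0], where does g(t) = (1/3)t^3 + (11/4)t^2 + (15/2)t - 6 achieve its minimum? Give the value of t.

-4

The derivative is t^2 + (11/2)t + 15/2, which vanishes at t = -3 and t = -5/2.
Evaluating at the critical points and endpoints: g(-4) = -40/3, g(-3) = -51/4, g(-5/2) = -613/48, g(0) = -6.
Hence the absolute minimum is -40/3 at t = -4.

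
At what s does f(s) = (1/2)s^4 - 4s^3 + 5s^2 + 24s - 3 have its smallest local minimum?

Critical points: f'(s) = 2s^3 - 12s^2 + 10s + 24 vanishes at s = -1, 3, 4.
Since f''(s) = 6s^2 - 24s + 10, we get f''(-1) = 40 > 0 ⇒ local minimum; f''(3) = -8 < 0 ⇒ local maximum; f''(4) = 10 > 0 ⇒ local minimum.
Thus f has its smallest local minimum at s = -1, with value -35/2.

-1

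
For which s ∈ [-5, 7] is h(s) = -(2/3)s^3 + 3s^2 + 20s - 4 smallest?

Differentiating, h'(s) = -2s^2 + 6s + 20; which vanishes at s = -2 and s = 5.
Candidates: h(-5) = 163/3,  h(-2) = -80/3,  h(5) = 263/3,  h(7) = 163/3.
Hence the absolute minimum is -80/3 at s = -2.

-2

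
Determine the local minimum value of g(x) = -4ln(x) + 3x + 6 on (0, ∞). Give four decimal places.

8.8493

g'(x) = -4/x + 3 = 0 gives x = 4/3.
g''(x) = 4/x², which is positive for x > 0, so this is a local minimum.
g(4/3) = -4·ln(4/3) + 4 + 6 ≈ 8.8493.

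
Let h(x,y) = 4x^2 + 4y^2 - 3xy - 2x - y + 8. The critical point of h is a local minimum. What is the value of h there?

∂h/∂x = 8x - 3y - 2 = 0 and ∂h/∂y = -3x + 8y - 1 = 0, so (x, y) = (19/55, 14/55).
The Hessian has h_{xx} = 8, h_{yy} = 8, h_{xy} = -3, giving D = 55 > 0 with h_{xx} > 0, so the point is a local minimum.
h(19/55, 14/55) = 414/55.

414/55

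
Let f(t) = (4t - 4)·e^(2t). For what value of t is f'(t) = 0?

f'(t) = 4·e^(2t) + (4t - 4)·2·e^(2t) = (8t - 4)·e^(2t). Since e^(2t) > 0, the only critical point is t = 1/2.
f''(1/2) has the same sign as 8 > 0, so this is a local minimum.
f(1/2) = (-2)·e^(1) ≈ -5.4366.

1/2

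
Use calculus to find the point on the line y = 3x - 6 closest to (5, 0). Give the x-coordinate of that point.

23/10

Minimize D(x)^2 = (x - 5)^2 + (3x - 6)^2.
d/dx[D^2] = 2(x - 5) + 2·3·(3x - 6) = 0 ⇒ x = 23/10.
Then y = 9/10 and the distance is √(81/10) ≈ 2.8460.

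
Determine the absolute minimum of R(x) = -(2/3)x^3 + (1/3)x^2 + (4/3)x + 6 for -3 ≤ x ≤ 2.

14/3

The derivative is -2x^2 + (2/3)x + 4/3, which vanishes at x = -2/3 and x = 1.
Compare values at every candidate in [-3, 2]: R(-3) = 23,  R(-2/3) = 442/81,  R(1) = 7,  R(2) = 14/3.
The minimum over the interval is 14/3, attained at x = 2.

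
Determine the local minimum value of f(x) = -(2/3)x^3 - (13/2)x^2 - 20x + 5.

71/3

f'(x) = -2x^2 - 13x - 20 = 0 at x = -4, -5/2.
Since f''(x) = -4x - 13, we get f''(-4) = 3 > 0 ⇒ local minimum; f''(-5/2) = -3 < 0 ⇒ local maximum.
Thus f has its local minimum at x = -4, with value 71/3.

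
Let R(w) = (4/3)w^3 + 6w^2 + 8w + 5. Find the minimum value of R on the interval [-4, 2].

-49/3

The derivative is 4w^2 + 12w + 8, which vanishes at w = -2 and w = -1.
Compare values at every candidate in [-4, 2]: R(-4) = -49/3, R(-2) = 7/3, R(-1) = 5/3, R(2) = 167/3.
Hence the absolute minimum is -49/3 at w = -4.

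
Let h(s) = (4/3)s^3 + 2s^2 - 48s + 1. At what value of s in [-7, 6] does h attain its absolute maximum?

The derivative is 4s^2 + 4s - 48, which vanishes at s = -4 and s = 3.
Candidates: h(-7) = -67/3; h(-4) = 419/3; h(3) = -89; h(6) = 73.
The maximum over the interval is 419/3, attained at s = -4.

-4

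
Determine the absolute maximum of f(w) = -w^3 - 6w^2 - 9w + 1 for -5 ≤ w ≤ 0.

21

Differentiating, f'(w) = -3w^2 - 12w - 9; which vanishes at w = -3 and w = -1.
Evaluating at the critical points and endpoints: f(-5) = 21, f(-3) = 1, f(-1) = 5, f(0) = 1.
The maximum over the interval is 21, attained at w = -5.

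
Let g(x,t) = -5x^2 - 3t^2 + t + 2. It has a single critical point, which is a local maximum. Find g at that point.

∂g/∂x = -10x = 0 and ∂g/∂t = -6t + 1 = 0, so (x, t) = (0, 1/6).
The Hessian has g_{xx} = -10, g_{tt} = -6, g_{xt} = 0, giving D = 60 > 0 with g_{xx} < 0, so the point is a local maximum.
g(0, 1/6) = 25/12.

25/12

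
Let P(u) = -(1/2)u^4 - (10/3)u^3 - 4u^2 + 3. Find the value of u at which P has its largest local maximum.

-4

P'(u) = -2u^3 - 10u^2 - 8u. Setting P'(u) = 0 gives u ∈ {-4, -1, 0}.
P''(u) = -6u^2 - 20u - 8. P''(-4) = -24 < 0 ⇒ local maximum; P''(-1) = 6 > 0 ⇒ local minimum; P''(0) = -8 < 0 ⇒ local maximum.
Thus P has its largest local maximum at u = -4, with value 73/3.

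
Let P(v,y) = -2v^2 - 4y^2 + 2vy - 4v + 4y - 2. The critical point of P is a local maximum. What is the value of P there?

∂P/∂v = -4v + 2y - 4 = 0 and ∂P/∂y = 2v - 8y + 4 = 0, so (v, y) = (-6/7, 2/7).
The Hessian has P_{vv} = -4, P_{yy} = -8, P_{vy} = 2, giving D = 28 > 0 with P_{vv} < 0, so the point is a local maximum.
P(-6/7, 2/7) = 2/7.

2/7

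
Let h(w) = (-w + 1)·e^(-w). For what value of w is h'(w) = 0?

h'(w) = (-1)·e^(-w) + (-w + 1)·(-1)·e^(-w) = (w - 2)·e^(-w). Since e^(-w) > 0, the only critical point is w = 2.
h''(2) has the same sign as 1 > 0, so this is a local minimum.
h(2) = (-1)·e^(-2) ≈ -0.1353.

2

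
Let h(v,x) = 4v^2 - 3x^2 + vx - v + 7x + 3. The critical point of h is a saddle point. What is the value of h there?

∂h/∂v = 8v + x - 1 = 0 and ∂h/∂x = v - 6x + 7 = 0, so (v, x) = (-1/49, 57/49).
The Hessian has h_{vv} = 8, h_{xx} = -6, h_{vx} = 1, giving D = -49 < 0, so the point is a saddle point.
h(-1/49, 57/49) = 347/49.

347/49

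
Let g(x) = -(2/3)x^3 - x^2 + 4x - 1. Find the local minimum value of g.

g'(x) = -2x^2 - 2x + 4. Setting g'(x) = 0 gives x ∈ {-2, 1}.
g''(x) = -4x - 2. g''(-2) = 6 > 0 ⇒ local minimum; g''(1) = -6 < 0 ⇒ local maximum.
So the local minimum value is g(-2) = -23/3.

-23/3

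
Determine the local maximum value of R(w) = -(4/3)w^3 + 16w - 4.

52/3

R'(w) = -4w^2 + 16. Setting R'(w) = 0 gives w ∈ {-2, 2}.
R''(w) = -8w. R''(-2) = 16 > 0 ⇒ local minimum; R''(2) = -16 < 0 ⇒ local maximum.
Thus R has its local maximum at w = 2, with value 52/3.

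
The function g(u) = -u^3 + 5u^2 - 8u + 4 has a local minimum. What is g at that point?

g'(u) = -3u^2 + 10u - 8 = 0 at u = 4/3, 2.
Second-derivative test with g''(u) = -6u + 10: g''(4/3) = 2 > 0 ⇒ local minimum; g''(2) = -2 < 0 ⇒ local maximum.
So the local minimum value is g(4/3) = -4/27.

-4/27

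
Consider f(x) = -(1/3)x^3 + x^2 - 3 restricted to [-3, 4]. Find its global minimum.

f'(x) = -x^2 + 2x, which vanishes at x = 0 and x = 2.
Compare values at every candidate in [-3, 4]: f(-3) = 15, f(0) = -3, f(2) = -5/3, f(4) = -25/3.
So the minimum is f(4) = -25/3.

-25/3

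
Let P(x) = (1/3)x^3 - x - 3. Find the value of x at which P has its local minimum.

1

P'(x) = x^2 - 1. Setting P'(x) = 0 gives x ∈ {-1, 1}.
Since P''(x) = 2x, we get P''(-1) = -2 < 0 ⇒ local maximum; P''(1) = 2 > 0 ⇒ local minimum.
Thus P has its local minimum at x = 1, with value -11/3.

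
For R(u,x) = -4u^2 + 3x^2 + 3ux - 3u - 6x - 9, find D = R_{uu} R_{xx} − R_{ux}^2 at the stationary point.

∂R/∂u = -8u + 3x - 3 = 0 and ∂R/∂x = 3u + 6x - 6 = 0, so (u, x) = (0, 1).
The Hessian has R_{uu} = -8, R_{xx} = 6, R_{ux} = 3, giving D = -57 < 0, so the point is a saddle point.
D = (-8)·(6) − (3)^2 = -57.

-57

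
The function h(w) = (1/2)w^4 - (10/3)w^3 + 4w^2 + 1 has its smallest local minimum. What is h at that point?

-61/3

h'(w) = 2w^3 - 10w^2 + 8w. Setting h'(w) = 0 gives w ∈ {0, 1, 4}.
h''(w) = 6w^2 - 20w + 8. h''(0) = 8 > 0 ⇒ local minimum; h''(1) = -6 < 0 ⇒ local maximum; h''(4) = 24 > 0 ⇒ local minimum.
The smallest local minimum is h(4) = -61/3.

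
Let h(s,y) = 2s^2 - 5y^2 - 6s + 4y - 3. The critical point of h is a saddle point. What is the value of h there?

∂h/∂s = 4s - 6 = 0 and ∂h/∂y = -10y + 4 = 0, so (s, y) = (3/2, 2/5).
The Hessian has h_{ss} = 4, h_{yy} = -10, h_{sy} = 0, giving D = -40 < 0, so the point is a saddle point.
h(3/2, 2/5) = -67/10.

-67/10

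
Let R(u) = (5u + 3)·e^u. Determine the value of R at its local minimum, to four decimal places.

R'(u) = 5·e^u + (5u + 3)·1·e^u = (5u + 8)·e^u. Since e^u > 0, the only critical point is u = -8/5.
R''(-8/5) has the same sign as 5 > 0, so this is a local minimum.
R(-8/5) = (-5)·e^(-8/5) ≈ -1.0095.

-1.0095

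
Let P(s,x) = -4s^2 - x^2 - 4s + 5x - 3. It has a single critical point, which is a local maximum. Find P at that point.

17/4

∂P/∂s = -8s - 4 = 0 and ∂P/∂x = -2x + 5 = 0, so (s, x) = (-1/2, 5/2).
The Hessian has P_{ss} = -8, P_{xx} = -2, P_{sx} = 0, giving D = 16 > 0 with P_{ss} < 0, so the point is a local maximum.
P(-1/2, 5/2) = 17/4.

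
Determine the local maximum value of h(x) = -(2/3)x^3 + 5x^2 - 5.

Critical points: h'(x) = -2x^2 + 10x vanishes at x = 0, 5.
Since h''(x) = -4x + 10, we get h''(0) = 10 > 0 ⇒ local minimum; h''(5) = -10 < 0 ⇒ local maximum.
The local maximum is h(5) = 110/3.

110/3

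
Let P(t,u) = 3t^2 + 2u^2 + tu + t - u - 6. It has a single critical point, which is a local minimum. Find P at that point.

-144/23

∂P/∂t = 6t + u + 1 = 0 and ∂P/∂u = t + 4u - 1 = 0, so (t, u) = (-5/23, 7/23).
The Hessian has P_{tt} = 6, P_{uu} = 4, P_{tu} = 1, giving D = 23 > 0 with P_{tt} > 0, so the point is a local minimum.
P(-5/23, 7/23) = -144/23.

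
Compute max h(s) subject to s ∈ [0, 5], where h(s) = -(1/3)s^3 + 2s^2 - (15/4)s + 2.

h'(s) = -s^2 + 4s - 15/4, which vanishes at s = 3/2 and s = 5/2.
Candidates: h(0) = 2,  h(3/2) = -1/4,  h(5/2) = -1/12,  h(5) = -101/12.
The maximum over the interval is 2, attained at s = 0.

2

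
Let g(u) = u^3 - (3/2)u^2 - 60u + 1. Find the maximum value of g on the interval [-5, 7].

g'(u) = 3u^2 - 3u - 60, which vanishes at u = -4 and u = 5.
Compare values at every candidate in [-5, 7]: g(-5) = 277/2; g(-4) = 153; g(5) = -423/2; g(7) = -299/2.
So the maximum is g(-4) = 153.

153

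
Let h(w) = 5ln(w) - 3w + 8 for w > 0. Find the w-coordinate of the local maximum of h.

5/3

h'(w) = 5/w − 3 = 0 gives w = 5/3.
h''(w) = -5/w², which is negative for w > 0, so this is a local maximum.
h(5/3) = 5·ln(5/3) - 5 + 8 ≈ 5.5541.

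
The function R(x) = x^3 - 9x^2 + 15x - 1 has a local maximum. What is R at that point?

Critical points: R'(x) = 3x^2 - 18x + 15 vanishes at x = 1, 5.
R''(x) = 6x - 18. R''(1) = -12 < 0 ⇒ local maximum; R''(5) = 12 > 0 ⇒ local minimum.
So the local maximum value is R(1) = 6.

6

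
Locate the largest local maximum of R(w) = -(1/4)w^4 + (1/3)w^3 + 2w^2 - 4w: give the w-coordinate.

-2

R'(w) = -w^3 + w^2 + 4w - 4. Setting R'(w) = 0 gives w ∈ {-2, 1, 2}.
Second-derivative test with R''(w) = -3w^2 + 2w + 4: R''(-2) = -12 < 0 ⇒ local maximum; R''(1) = 3 > 0 ⇒ local minimum; R''(2) = -4 < 0 ⇒ local maximum.
The largest local maximum is R(-2) = 28/3.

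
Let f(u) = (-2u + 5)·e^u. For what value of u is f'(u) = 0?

Differentiating with the product rule gives f'(u) = (-2u + 3)·e^u. Since e^u > 0, the only critical point is u = 3/2.
f''(3/2) has the same sign as -2 < 0, so this is a local maximum.
f(3/2) = (2)·e^(3/2) ≈ 8.9634.

3/2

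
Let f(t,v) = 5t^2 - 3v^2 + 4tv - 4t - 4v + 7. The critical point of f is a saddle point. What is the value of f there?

125/19

∂f/∂t = 10t + 4v - 4 = 0 and ∂f/∂v = 4t - 6v - 4 = 0, so (t, v) = (10/19, -6/19).
The Hessian has f_{tt} = 10, f_{vv} = -6, f_{tv} = 4, giving D = -76 < 0, so the point is a saddle point.
f(10/19, -6/19) = 125/19.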